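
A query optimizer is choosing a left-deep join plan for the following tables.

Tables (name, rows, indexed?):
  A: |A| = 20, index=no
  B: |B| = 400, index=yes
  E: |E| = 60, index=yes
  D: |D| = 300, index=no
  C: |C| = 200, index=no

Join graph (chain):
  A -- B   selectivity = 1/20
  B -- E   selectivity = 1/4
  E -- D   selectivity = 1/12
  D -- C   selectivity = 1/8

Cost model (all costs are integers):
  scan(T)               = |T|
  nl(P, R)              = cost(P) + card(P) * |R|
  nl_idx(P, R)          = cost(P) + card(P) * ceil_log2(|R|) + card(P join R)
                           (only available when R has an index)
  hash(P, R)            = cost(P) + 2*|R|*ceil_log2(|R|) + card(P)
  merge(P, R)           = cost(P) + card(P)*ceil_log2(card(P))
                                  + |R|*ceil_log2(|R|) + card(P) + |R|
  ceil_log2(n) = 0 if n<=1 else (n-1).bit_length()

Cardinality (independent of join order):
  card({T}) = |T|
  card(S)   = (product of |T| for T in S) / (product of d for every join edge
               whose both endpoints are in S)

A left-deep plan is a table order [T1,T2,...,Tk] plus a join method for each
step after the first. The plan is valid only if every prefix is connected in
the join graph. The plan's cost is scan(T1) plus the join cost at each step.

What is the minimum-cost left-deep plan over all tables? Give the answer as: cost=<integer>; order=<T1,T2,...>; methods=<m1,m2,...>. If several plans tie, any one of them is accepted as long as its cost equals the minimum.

Selinger DP (subsets sized 1..n):
  {A}: scan cost=20, card=20
  {B}: scan cost=400, card=400
  {E}: scan cost=60, card=60
  {D}: scan cost=300, card=300
  {C}: scan cost=200, card=200
  {AB}: card=400; try (B,nl_idx)→600, (A,hash)→1000, (B,merge)→4140, (A,merge)→4520, (B,hash)→7240, (B,nl)→8020 …(+1); best=600 via (B,nl_idx)
  {BE}: card=6000; try (E,hash)→1520, (B,merge)→4480, (E,merge)→4820, (B,nl_idx)→6600, (B,hash)→7320, (E,nl_idx)→8800 …(+2); best=1520 via (E,hash)
  {DE}: card=1500; try (E,hash)→1320, (D,merge)→3480, (E,nl_idx)→3600, (E,merge)→3720, (D,hash)→5520, (D,nl)→18060 …(+1); best=1320 via (E,hash)
  {CD}: card=7500; try (C,hash)→3800, (D,merge)→5000, (C,merge)→5100, (D,hash)→5800, (D,nl)→60200, (C,nl)→60300; best=3800 via (C,hash)
  {ABE}: card=6000; try (E,hash)→1720, (E,merge)→5020, (A,hash)→7720, (E,nl_idx)→9000, (E,nl)→24600, (A,merge)→85640 …(+1); best=1720 via (E,hash)
  {BDE}: card=150000; try (B,hash)→10020, (D,hash)→12920, (B,merge)→23320, (D,merge)→88520, (B,nl_idx)→164820, (B,nl)→601320 …(+1); best=10020 via (B,hash)
  {CDE}: card=37500; try (C,hash)→6020, (E,hash)→12020, (C,merge)→21120, (E,nl_idx)→86300, (E,merge)→109220, (C,nl)→301320 …(+1); best=6020 via (C,hash)
  {ABDE}: card=150000; try (D,hash)→13120, (D,merge)→88720, (A,hash)→160220, (D,nl)→1801720, (A,merge)→2860140, (A,nl)→3010020; best=13120 via (D,hash)
  {BCDE}: card=3750000; try (B,hash)→50720, (C,hash)→163220, (B,merge)→647520, (C,merge)→2861820, (B,nl_idx)→4093520, (B,nl)→15006020 …(+1); best=50720 via (B,hash)
  {ABCDE}: card=3750000; try (C,hash)→166320, (C,merge)→2864920, (A,hash)→3800920, (C,nl)→30013120, (A,nl)→75050720, (A,merge)→86300840; best=166320 via (C,hash)

cost=166320; order=A,B,E,D,C; methods=nl_idx,hash,hash,hash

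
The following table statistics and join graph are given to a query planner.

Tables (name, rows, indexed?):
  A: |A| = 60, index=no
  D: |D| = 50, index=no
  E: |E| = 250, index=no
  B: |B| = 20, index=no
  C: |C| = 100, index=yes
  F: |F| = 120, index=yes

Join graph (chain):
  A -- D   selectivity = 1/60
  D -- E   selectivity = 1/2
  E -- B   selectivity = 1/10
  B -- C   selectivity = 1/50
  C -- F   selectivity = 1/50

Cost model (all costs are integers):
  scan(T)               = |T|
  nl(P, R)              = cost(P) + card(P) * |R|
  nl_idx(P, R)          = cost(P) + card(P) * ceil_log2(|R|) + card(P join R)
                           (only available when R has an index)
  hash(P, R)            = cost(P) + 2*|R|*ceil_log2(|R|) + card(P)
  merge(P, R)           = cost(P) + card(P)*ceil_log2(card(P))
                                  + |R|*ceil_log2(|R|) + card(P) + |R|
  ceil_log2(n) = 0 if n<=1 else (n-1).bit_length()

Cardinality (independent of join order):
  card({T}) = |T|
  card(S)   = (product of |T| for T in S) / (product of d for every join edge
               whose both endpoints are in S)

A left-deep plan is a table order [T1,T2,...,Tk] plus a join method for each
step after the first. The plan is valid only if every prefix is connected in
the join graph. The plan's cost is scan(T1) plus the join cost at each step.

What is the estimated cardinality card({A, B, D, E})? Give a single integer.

12500

Tables in S: A(60), B(20), D(50), E(250)
Edges inside S: A-D(d=60), D-E(d=2), E-B(d=10)
numerator = 60 * 20 * 50 * 250 = 15000000
denominator = 60 * 2 * 10 = 1200
card(S) = 15000000 / 1200 = 12500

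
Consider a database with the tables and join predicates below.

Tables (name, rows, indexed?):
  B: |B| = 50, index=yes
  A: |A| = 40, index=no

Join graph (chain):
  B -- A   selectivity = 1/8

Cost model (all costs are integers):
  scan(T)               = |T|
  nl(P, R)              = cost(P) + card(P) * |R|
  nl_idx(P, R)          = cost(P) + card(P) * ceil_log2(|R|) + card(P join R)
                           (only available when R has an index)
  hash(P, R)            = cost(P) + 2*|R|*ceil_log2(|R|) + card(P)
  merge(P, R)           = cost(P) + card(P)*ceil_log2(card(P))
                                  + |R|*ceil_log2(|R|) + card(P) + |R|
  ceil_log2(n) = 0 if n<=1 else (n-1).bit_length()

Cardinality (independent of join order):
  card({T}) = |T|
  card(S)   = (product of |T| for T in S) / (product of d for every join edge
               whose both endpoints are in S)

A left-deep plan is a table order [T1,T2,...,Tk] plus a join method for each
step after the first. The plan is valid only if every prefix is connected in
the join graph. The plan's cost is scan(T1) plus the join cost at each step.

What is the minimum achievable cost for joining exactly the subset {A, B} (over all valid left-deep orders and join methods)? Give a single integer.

Selinger DP over subsets of {A,B}:
  {B}: scan cost=50, card=50
  {A}: scan cost=40, card=40
  {AB}: card=250; try (B,nl_idx)→530, (A,hash)→580, (B,merge)→670, (B,hash)→680, (A,merge)→680, (B,nl)→2040 …(+1); best=530 via (B,nl_idx)

530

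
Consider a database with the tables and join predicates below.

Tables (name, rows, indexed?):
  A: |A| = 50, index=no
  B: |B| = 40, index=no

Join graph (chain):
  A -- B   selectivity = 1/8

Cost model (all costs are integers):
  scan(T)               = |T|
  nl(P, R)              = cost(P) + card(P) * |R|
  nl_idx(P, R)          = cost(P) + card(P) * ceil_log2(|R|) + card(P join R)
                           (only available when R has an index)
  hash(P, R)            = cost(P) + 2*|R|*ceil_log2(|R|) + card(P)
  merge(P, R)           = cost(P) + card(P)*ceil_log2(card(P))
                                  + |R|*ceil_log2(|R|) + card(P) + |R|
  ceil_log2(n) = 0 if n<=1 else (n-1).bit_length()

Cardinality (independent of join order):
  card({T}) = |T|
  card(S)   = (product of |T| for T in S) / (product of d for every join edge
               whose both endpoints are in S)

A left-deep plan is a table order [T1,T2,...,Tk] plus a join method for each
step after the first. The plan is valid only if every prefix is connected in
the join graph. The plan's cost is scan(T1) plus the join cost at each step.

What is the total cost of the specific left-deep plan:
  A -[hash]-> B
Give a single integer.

580

step 1: scan A: cost=50, card=50
step 2: join B via hash
    card(P join B) = 50*40/(8) = 250
    cost = 50 + 2*40*6 + 50 = 580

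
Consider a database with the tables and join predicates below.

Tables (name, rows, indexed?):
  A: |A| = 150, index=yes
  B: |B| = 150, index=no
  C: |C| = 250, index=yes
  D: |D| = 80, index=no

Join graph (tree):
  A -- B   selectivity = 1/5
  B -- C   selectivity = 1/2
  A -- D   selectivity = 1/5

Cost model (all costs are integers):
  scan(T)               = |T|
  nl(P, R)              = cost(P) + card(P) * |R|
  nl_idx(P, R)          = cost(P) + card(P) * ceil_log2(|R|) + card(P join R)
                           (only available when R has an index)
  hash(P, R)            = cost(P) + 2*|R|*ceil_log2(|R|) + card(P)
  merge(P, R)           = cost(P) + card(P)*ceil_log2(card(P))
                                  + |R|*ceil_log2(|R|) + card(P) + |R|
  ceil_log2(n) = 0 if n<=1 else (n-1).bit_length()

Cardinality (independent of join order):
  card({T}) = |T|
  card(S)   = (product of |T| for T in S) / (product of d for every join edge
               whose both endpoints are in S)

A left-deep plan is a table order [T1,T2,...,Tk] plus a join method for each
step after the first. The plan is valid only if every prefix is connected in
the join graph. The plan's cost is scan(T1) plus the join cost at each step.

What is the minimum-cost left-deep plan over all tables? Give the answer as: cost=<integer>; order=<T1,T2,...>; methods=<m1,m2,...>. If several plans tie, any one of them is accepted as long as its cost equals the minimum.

Selinger DP (subsets sized 1..n):
  {A}: scan cost=150, card=150
  {B}: scan cost=150, card=150
  {C}: scan cost=250, card=250
  {D}: scan cost=80, card=80
  {AB}: card=4500; try (B,hash)→2700, (A,hash)→2700, (B,merge)→2850, (A,merge)→2850, (A,nl_idx)→5850, (B,nl)→22650 …(+1); best=2700 via (B,hash)
  {AD}: card=2400; try (D,hash)→1420, (A,merge)→2070, (D,merge)→2140, (A,hash)→2560, (A,nl_idx)→3120, (A,nl)→12080 …(+1); best=1420 via (D,hash)
  {BC}: card=18750; try (B,hash)→2900, (C,merge)→3750, (B,merge)→3850, (C,hash)→4300, (C,nl_idx)→20100, (C,nl)→37650 …(+1); best=2900 via (B,hash)
  {ABC}: card=562500; try (C,hash)→11200, (A,hash)→24050, (C,merge)→67950, (A,merge)→304250, (C,nl_idx)→601200, (A,nl_idx)→715400 …(+2); best=11200 via (C,hash)
  {ABD}: card=72000; try (B,hash)→6220, (D,hash)→8320, (B,merge)→33970, (D,merge)→66340, (B,nl)→361420, (D,nl)→362700; best=6220 via (B,hash)
  {ABCD}: card=9000000; try (C,hash)→82220, (D,hash)→574820, (C,merge)→1304470, (C,nl_idx)→9582220, (D,merge)→11824340, (C,nl)→18006220 …(+1); best=82220 via (C,hash)

cost=82220; order=A,D,B,C; methods=hash,hash,hash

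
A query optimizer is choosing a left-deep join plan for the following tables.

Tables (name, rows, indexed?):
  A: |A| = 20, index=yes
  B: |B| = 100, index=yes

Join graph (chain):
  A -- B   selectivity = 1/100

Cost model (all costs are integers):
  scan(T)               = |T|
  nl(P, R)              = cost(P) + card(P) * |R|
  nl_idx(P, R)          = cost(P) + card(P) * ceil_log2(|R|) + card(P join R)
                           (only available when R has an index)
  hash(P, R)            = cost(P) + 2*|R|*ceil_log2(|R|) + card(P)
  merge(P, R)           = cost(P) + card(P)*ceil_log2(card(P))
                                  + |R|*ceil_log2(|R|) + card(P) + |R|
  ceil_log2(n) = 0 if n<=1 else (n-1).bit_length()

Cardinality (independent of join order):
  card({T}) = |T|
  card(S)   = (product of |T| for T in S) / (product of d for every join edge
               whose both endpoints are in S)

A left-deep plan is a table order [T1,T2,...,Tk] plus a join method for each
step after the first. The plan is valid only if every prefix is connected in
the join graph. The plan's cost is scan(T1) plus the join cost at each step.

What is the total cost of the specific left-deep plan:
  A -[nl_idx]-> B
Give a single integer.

step 1: scan A: cost=20, card=20
step 2: join B via nl_idx
    card(P join B) = 20*100/(100) = 20
    cost = 20 + 20*7 + 20 = 180

180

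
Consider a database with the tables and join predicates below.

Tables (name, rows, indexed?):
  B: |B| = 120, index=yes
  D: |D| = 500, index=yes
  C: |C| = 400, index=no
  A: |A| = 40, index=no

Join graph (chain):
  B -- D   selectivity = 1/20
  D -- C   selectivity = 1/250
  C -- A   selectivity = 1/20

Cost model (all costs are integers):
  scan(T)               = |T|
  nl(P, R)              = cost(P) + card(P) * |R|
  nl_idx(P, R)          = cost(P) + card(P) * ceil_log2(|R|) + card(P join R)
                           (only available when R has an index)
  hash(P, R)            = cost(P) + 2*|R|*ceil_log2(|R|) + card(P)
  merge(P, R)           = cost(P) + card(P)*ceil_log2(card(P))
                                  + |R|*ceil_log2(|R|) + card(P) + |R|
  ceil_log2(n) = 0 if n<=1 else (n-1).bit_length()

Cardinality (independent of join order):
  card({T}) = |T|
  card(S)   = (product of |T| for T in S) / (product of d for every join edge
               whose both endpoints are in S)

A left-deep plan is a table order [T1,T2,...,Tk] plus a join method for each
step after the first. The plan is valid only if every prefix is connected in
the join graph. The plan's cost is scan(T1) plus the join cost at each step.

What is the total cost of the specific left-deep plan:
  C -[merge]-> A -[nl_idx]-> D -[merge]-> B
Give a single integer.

step 1: scan C: cost=400, card=400
step 2: join A via merge
    card(P join A) = 400*40/(20) = 800
    cost = 400 + 400*9 + 40*6 + 400 + 40 = 4680
step 3: join D via nl_idx
    card(P join D) = 800*500/(250) = 1600
    cost = 4680 + 800*9 + 1600 = 13480
step 4: join B via merge
    card(P join B) = 1600*120/(20) = 9600
    cost = 13480 + 1600*11 + 120*7 + 1600 + 120 = 33640

33640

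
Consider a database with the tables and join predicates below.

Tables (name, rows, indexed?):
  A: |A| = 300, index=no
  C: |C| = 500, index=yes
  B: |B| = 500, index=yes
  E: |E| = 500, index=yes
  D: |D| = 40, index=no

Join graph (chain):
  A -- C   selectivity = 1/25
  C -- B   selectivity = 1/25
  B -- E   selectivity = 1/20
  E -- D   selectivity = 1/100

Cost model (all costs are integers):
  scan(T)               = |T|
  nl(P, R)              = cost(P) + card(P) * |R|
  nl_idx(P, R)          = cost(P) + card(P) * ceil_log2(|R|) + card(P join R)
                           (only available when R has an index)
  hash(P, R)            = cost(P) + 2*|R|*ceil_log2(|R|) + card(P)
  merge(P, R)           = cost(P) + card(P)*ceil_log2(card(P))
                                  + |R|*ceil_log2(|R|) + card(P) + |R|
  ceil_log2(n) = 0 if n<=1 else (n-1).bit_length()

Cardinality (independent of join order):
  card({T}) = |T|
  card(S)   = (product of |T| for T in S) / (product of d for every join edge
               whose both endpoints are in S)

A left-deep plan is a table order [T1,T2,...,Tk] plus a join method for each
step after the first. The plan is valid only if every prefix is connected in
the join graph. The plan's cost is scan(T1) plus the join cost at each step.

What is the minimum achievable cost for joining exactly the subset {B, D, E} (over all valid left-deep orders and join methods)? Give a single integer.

Selinger DP over subsets of {B,D,E}:
  {B}: scan cost=500, card=500
  {E}: scan cost=500, card=500
  {D}: scan cost=40, card=40
  {BE}: card=12500; try (E,hash)→10000, (B,hash)→10000, (E,merge)→10500, (B,merge)→10500, (E,nl_idx)→17500, (B,nl_idx)→17500 …(+2); best=10000 via (E,hash)
  {DE}: card=200; try (E,nl_idx)→600, (D,hash)→1480, (E,merge)→5320, (D,merge)→5780, (E,hash)→9080, (E,nl)→20040 …(+1); best=600 via (E,nl_idx)
  {BDE}: card=5000; try (B,merge)→7400, (B,nl_idx)→7400, (B,hash)→9800, (D,hash)→22980, (B,nl)→100600, (D,merge)→197780 …(+1); best=7400 via (B,merge)

7400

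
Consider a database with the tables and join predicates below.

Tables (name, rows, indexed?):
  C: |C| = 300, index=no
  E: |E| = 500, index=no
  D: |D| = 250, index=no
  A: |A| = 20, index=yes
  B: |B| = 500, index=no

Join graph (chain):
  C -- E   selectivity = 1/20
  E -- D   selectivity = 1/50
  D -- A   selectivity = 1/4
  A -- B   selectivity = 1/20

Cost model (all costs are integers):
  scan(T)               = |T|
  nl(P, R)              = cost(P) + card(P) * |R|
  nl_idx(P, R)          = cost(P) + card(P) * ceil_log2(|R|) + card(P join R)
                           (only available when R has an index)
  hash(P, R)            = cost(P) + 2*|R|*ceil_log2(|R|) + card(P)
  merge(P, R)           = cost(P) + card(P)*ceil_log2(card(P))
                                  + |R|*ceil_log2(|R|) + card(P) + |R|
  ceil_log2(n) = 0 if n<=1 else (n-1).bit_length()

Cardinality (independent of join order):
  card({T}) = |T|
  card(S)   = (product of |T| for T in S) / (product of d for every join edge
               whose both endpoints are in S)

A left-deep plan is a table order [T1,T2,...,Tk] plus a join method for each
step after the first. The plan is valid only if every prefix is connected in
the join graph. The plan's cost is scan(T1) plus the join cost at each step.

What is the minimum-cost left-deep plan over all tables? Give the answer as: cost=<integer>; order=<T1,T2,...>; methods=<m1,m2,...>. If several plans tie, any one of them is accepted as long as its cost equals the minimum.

cost=222100; order=E,D,A,C,B; methods=hash,hash,hash,hash

Selinger DP (subsets sized 1..n):
  {C}: scan cost=300, card=300
  {E}: scan cost=500, card=500
  {D}: scan cost=250, card=250
  {A}: scan cost=20, card=20
  {B}: scan cost=500, card=500
  {CE}: card=7500; try (C,hash)→6400, (E,merge)→8300, (C,merge)→8500, (E,hash)→9600, (E,nl)→150300, (C,nl)→150500; best=6400 via (C,hash)
  {DE}: card=2500; try (D,hash)→5000, (E,merge)→7500, (D,merge)→7750, (E,hash)→9500, (E,nl)→125250, (D,nl)→125500; best=5000 via (D,hash)
  {AD}: card=1250; try (A,hash)→700, (D,merge)→2390, (A,merge)→2620, (A,nl_idx)→2750, (D,hash)→4040, (D,nl)→5020 …(+1); best=700 via (A,hash)
  {AB}: card=500; try (A,hash)→1200, (A,nl_idx)→3500, (B,merge)→5140, (A,merge)→5620, (B,hash)→9040, (B,nl)→10020 …(+1); best=1200 via (A,hash)
  {CDE}: card=37500; try (C,hash)→12900, (D,hash)→17900, (C,merge)→40500, (D,merge)→113650, (C,nl)→755000, (D,nl)→1881400; best=12900 via (C,hash)
  {ADE}: card=12500; try (A,hash)→7700, (E,hash)→10950, (E,merge)→20700, (A,nl_idx)→30000, (A,merge)→37620, (A,nl)→55000 …(+1); best=7700 via (A,hash)
  {ABD}: card=31250; try (D,hash)→5700, (D,merge)→8450, (B,hash)→10950, (B,merge)→20700, (D,nl)→126200, (B,nl)→625700; best=5700 via (D,hash)
  {ACDE}: card=187500; try (C,hash)→25600, (A,hash)→50600, (C,merge)→198200, (A,nl_idx)→387900, (A,merge)→650520, (A,nl)→762900 …(+1); best=25600 via (C,hash)
  {ABDE}: card=312500; try (B,hash)→29200, (E,hash)→45950, (B,merge)→200200, (E,merge)→510700, (B,nl)→6257700, (E,nl)→15630700; best=29200 via (B,hash)
  {ABCDE}: card=4687500; try (B,hash)→222100, (C,hash)→347100, (B,merge)→3593100, (C,merge)→6282200, (B,nl)→93775600, (C,nl)→93779200; best=222100 via (B,hash)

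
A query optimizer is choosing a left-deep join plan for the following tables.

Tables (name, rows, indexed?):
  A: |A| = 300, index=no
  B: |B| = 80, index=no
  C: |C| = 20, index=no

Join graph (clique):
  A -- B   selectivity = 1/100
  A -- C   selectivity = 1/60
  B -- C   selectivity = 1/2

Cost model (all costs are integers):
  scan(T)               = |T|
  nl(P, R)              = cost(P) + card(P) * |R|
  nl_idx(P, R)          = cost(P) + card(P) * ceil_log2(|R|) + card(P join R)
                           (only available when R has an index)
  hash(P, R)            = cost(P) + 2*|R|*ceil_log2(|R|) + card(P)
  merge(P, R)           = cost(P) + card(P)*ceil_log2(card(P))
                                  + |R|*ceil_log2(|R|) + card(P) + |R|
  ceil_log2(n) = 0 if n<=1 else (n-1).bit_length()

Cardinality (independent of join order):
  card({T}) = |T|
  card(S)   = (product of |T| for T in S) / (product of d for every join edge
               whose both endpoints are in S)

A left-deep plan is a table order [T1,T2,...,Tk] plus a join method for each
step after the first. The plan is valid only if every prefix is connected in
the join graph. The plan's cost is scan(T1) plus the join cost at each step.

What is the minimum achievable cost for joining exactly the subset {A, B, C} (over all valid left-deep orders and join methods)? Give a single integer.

2020

Selinger DP over subsets of {A,B,C}:
  {A}: scan cost=300, card=300
  {B}: scan cost=80, card=80
  {C}: scan cost=20, card=20
  {AB}: card=240; try (B,hash)→1720, (A,merge)→3720, (B,merge)→3940, (A,hash)→5560, (A,nl)→24080, (B,nl)→24300; best=1720 via (B,hash)
  {AC}: card=100; try (C,hash)→800, (A,merge)→3140, (C,merge)→3420, (A,hash)→5440, (A,nl)→6020, (C,nl)→6300; best=800 via (C,hash)
  {BC}: card=800; try (C,hash)→360, (B,merge)→780, (C,merge)→840, (B,hash)→1160, (B,nl)→1620, (C,nl)→1680; best=360 via (C,hash)
  {ABC}: card=40; try (B,hash)→2020, (C,hash)→2160, (B,merge)→2240, (C,merge)→4000, (C,nl)→6520, (A,hash)→6560 …(+3); best=2020 via (B,hash)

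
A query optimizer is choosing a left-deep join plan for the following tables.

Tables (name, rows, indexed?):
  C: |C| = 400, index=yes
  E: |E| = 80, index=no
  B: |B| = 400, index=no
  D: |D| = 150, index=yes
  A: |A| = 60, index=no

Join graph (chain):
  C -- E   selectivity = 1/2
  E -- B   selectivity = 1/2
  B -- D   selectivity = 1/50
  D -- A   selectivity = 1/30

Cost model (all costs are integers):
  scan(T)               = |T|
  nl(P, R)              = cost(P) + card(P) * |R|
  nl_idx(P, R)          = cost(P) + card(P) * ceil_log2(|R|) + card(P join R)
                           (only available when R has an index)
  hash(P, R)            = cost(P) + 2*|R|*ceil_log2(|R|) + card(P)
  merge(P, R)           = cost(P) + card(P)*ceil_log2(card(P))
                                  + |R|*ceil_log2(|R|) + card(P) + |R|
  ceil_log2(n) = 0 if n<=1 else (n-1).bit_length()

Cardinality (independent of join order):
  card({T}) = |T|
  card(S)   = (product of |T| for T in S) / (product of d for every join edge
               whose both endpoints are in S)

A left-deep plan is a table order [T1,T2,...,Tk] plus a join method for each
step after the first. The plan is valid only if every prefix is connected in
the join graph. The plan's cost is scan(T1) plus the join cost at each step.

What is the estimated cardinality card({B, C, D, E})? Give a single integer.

9600000

Tables in S: B(400), C(400), D(150), E(80)
Edges inside S: C-E(d=2), E-B(d=2), B-D(d=50)
numerator = 400 * 400 * 150 * 80 = 1920000000
denominator = 2 * 2 * 50 = 200
card(S) = 1920000000 / 200 = 9600000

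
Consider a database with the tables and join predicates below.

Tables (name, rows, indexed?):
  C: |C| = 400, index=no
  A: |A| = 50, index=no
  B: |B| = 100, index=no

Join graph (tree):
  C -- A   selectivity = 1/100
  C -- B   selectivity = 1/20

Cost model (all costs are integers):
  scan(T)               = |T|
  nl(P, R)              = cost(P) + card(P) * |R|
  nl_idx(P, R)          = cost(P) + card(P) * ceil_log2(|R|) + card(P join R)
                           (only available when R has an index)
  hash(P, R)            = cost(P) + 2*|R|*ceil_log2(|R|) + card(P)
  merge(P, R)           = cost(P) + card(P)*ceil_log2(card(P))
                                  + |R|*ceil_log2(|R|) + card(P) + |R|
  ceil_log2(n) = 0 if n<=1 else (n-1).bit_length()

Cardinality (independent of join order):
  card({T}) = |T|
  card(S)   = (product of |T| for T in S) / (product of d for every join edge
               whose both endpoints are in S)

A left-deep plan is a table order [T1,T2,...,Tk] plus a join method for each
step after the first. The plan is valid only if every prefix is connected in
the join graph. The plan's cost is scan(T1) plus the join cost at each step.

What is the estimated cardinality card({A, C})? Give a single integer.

Tables in S: A(50), C(400)
Edges inside S: C-A(d=100)
numerator = 50 * 400 = 20000
denominator = 100 = 100
card(S) = 20000 / 100 = 200

200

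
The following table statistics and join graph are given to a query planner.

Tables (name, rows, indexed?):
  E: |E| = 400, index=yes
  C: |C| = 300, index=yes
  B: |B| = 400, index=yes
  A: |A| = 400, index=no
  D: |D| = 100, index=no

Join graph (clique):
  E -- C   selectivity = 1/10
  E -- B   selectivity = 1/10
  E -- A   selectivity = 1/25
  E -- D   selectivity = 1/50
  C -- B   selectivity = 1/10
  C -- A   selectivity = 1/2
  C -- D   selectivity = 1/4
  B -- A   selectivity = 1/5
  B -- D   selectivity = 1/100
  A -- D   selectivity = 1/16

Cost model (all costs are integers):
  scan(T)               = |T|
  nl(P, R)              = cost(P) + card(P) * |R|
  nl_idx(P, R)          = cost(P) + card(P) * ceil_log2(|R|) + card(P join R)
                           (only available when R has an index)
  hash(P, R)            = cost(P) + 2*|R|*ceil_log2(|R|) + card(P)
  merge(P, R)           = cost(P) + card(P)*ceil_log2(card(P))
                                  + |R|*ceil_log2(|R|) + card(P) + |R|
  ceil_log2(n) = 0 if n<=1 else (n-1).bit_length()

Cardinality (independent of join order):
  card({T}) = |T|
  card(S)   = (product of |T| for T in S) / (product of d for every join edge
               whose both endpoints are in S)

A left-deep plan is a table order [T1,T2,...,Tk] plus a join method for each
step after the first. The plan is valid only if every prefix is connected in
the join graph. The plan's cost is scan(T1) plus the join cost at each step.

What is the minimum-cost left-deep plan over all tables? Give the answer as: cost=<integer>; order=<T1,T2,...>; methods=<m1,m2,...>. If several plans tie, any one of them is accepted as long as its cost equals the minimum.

cost=13120; order=D,B,E,A,C; methods=nl_idx,nl_idx,merge,nl_idx

Selinger DP (subsets sized 1..n):
  {E}: scan cost=400, card=400
  {C}: scan cost=300, card=300
  {B}: scan cost=400, card=400
  {A}: scan cost=400, card=400
  {D}: scan cost=100, card=100
  {CE}: card=12000; try (C,hash)→6200, (E,merge)→7300, (C,merge)→7400, (E,hash)→7800, (E,nl_idx)→15000, (C,nl_idx)→16000 …(+2); best=6200 via (C,hash)
  {BE}: card=16000; try (E,hash)→8000, (B,hash)→8000, (E,merge)→8400, (B,merge)→8400, (E,nl_idx)→20000, (B,nl_idx)→20000 …(+2); best=8000 via (E,hash)
  {AE}: card=6400; try (E,hash)→8000, (A,hash)→8000, (E,merge)→8400, (A,merge)→8400, (E,nl_idx)→10400, (E,nl)→160400 …(+1); best=8000 via (E,hash)
  {DE}: card=800; try (E,nl_idx)→1800, (D,hash)→2200, (E,merge)→4900, (D,merge)→5200, (E,hash)→7400, (E,nl)→40100 …(+1); best=1800 via (E,nl_idx)
  {BC}: card=12000; try (C,hash)→6200, (B,merge)→7300, (C,merge)→7400, (B,hash)→7800, (B,nl_idx)→15000, (C,nl_idx)→16000 …(+2); best=6200 via (C,hash)
  {AC}: card=60000; try (C,hash)→6200, (A,merge)→7300, (C,merge)→7400, (A,hash)→7800, (C,nl_idx)→64000, (A,nl)→120300 …(+1); best=6200 via (C,hash)
  {CD}: card=7500; try (D,hash)→2000, (C,merge)→3900, (D,merge)→4100, (C,hash)→5600, (C,nl_idx)→8500, (C,nl)→30100 …(+1); best=2000 via (D,hash)
  {AB}: card=32000; try (B,hash)→8000, (A,hash)→8000, (B,merge)→8400, (A,merge)→8400, (B,nl_idx)→36000, (B,nl)→160400 …(+1); best=8000 via (B,hash)
  {BD}: card=400; try (B,nl_idx)→1400, (D,hash)→2200, (B,merge)→4900, (D,merge)→5200, (B,hash)→7400, (B,nl)→40100 …(+1); best=1400 via (B,nl_idx)
  {AD}: card=2500; try (D,hash)→2200, (A,merge)→4900, (D,merge)→5200, (A,hash)→7400, (A,nl)→40100, (D,nl)→40400; best=2200 via (D,hash)
  {BCE}: card=48000; try (E,hash)→25400, (B,hash)→25400, (C,hash)→29400, (E,nl_idx)→162200, (B,nl_idx)→162200, (E,merge)→190200 …(+6); best=25400 via (E,hash)
  {ACE}: card=96000; try (C,hash)→19800, (A,hash)→25400, (E,hash)→73400, (C,merge)→100600, (C,nl_idx)→161600, (A,merge)→190200 …(+5); best=19800 via (C,hash)
  {CDE}: card=6000; try (C,hash)→8000, (C,merge)→13600, (C,nl_idx)→15000, (E,hash)→16700, (D,hash)→19600, (E,nl_idx)→75500 …(+5); best=8000 via (C,hash)
  {ABE}: card=51200; try (B,hash)→21600, (A,hash)→31200, (E,hash)→47200, (B,merge)→101600, (B,nl_idx)→116800, (A,merge)→252000 …(+5); best=21600 via (B,hash)
  {BDE}: card=320; try (E,nl_idx)→5320, (E,hash)→9000, (B,nl_idx)→9320, (E,merge)→9400, (B,hash)→9800, (B,merge)→14600 …(+5); best=5320 via (E,nl_idx)
  {ADE}: card=800; try (A,hash)→9800, (E,hash)→11900, (A,merge)→14600, (D,hash)→15800, (E,nl_idx)→25500, (E,merge)→38700 …(+4); best=9800 via (A,hash)
  {ABC}: card=480000; try (A,hash)→25400, (C,hash)→45400, (B,hash)→73400, (A,merge)→190200, (C,merge)→523000, (C,nl_idx)→776000 …(+5); best=25400 via (A,hash)
  {BCD}: card=3000; try (C,hash)→7200, (C,nl_idx)→8000, (C,merge)→8400, (B,hash)→16700, (D,hash)→19600, (B,nl_idx)→72500 …(+5); best=7200 via (C,hash)
  {ACD}: card=93750; try (C,hash)→10100, (A,hash)→16700, (C,merge)→37700, (D,hash)→67600, (A,merge)→111000, (C,nl_idx)→118450 …(+4); best=10100 via (C,hash)
  {ABD}: card=2000; try (A,hash)→9000, (A,merge)→9400, (B,hash)→11900, (B,nl_idx)→26700, (B,merge)→38700, (D,hash)→41400 …(+4); best=9000 via (A,hash)
  {ABCE}: card=76800; try (C,hash)→78200, (A,hash)→80600, (B,hash)→123000, (E,hash)→512600, (C,nl_idx)→559200, (A,merge)→845400 …(+9); best=78200 via (C,hash)
  {BCDE}: card=240; try (C,nl_idx)→8440, (C,hash)→11040, (C,merge)→11520, (E,hash)→17400, (B,hash)→21200, (E,nl_idx)→34440 …(+9); best=8440 via (C,nl_idx)
  {ACDE}: card=3000; try (C,hash)→16000, (C,nl_idx)→20000, (A,hash)→21200, (C,merge)→21600, (A,merge)→96000, (E,hash)→111050 …(+8); best=16000 via (C,hash)
  {ABDE}: card=64; try (A,merge)→12520, (A,hash)→12840, (B,nl_idx)→17064, (B,hash)→17800, (E,hash)→18200, (B,merge)→22600 …(+8); best=12520 via (A,merge)
  {ABCD}: card=7500; try (C,hash)→16400, (A,hash)→17400, (C,nl_idx)→34500, (C,merge)→36000, (A,merge)→50200, (B,hash)→111050 …(+8); best=16400 via (C,hash)
  {ABCDE}: card=24; try (C,nl_idx)→13120, (A,merge)→14600, (A,hash)→15880, (C,merge)→15968, (C,hash)→17984, (B,hash)→26200 …(+12); best=13120 via (C,nl_idx)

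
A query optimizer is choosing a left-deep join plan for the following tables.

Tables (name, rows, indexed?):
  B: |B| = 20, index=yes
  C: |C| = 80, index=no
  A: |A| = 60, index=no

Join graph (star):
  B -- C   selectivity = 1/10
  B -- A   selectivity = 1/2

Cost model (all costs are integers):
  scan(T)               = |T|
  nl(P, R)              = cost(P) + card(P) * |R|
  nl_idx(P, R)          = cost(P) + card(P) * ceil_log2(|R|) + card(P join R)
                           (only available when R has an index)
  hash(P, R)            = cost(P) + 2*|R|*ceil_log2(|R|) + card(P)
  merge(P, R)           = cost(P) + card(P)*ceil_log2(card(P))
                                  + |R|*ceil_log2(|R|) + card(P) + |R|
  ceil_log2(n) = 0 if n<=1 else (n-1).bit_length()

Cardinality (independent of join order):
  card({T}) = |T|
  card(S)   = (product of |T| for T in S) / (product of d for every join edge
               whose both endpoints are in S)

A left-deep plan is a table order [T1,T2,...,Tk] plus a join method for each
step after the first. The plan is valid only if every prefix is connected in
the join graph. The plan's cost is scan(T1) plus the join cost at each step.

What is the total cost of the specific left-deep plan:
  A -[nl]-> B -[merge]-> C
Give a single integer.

step 1: scan A: cost=60, card=60
step 2: join B via nl
    card(P join B) = 60*20/(2) = 600
    cost = 60 + 60*20 = 1260
step 3: join C via merge
    card(P join C) = 600*80/(10) = 4800
    cost = 1260 + 600*10 + 80*7 + 600 + 80 = 8500

8500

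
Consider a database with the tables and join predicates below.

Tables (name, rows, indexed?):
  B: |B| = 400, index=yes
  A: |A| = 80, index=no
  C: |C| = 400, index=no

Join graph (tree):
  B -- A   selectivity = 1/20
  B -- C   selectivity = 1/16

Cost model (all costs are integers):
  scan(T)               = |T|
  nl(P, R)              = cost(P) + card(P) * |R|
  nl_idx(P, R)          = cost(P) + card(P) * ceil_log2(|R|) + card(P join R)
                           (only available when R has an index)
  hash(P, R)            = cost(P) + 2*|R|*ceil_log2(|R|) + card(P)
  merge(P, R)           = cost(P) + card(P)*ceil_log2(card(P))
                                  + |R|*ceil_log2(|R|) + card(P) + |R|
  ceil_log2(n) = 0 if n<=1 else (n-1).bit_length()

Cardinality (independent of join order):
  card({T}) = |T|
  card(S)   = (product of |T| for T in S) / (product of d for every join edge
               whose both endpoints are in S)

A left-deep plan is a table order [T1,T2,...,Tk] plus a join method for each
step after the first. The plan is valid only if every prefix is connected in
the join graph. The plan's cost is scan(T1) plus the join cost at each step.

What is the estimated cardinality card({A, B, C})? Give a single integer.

40000

Tables in S: A(80), B(400), C(400)
Edges inside S: B-A(d=20), B-C(d=16)
numerator = 80 * 400 * 400 = 12800000
denominator = 20 * 16 = 320
card(S) = 12800000 / 320 = 40000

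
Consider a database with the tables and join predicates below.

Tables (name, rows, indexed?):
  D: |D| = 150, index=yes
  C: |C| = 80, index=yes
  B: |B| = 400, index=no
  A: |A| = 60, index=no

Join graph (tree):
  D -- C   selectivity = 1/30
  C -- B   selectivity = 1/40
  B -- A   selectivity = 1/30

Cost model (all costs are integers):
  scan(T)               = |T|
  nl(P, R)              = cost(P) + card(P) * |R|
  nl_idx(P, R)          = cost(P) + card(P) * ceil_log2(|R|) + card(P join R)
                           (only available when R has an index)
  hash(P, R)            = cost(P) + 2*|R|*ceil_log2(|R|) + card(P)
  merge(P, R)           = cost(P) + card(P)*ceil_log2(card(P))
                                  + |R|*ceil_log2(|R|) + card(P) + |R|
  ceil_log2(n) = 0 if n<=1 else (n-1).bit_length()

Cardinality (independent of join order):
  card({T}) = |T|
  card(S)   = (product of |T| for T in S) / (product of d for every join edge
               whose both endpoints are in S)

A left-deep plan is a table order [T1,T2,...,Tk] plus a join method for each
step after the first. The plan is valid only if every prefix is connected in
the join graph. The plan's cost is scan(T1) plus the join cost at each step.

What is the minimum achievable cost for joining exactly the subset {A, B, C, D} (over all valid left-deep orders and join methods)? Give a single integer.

Selinger DP over subsets of {A,B,C,D}:
  {D}: scan cost=150, card=150
  {C}: scan cost=80, card=80
  {B}: scan cost=400, card=400
  {A}: scan cost=60, card=60
  {CD}: card=400; try (D,nl_idx)→1120, (C,hash)→1420, (C,nl_idx)→1600, (D,merge)→2070, (C,merge)→2140, (D,hash)→2560 …(+2); best=1120 via (D,nl_idx)
  {BC}: card=800; try (C,hash)→1920, (C,nl_idx)→4000, (B,merge)→4720, (C,merge)→5040, (B,hash)→7360, (B,nl)→32080 …(+1); best=1920 via (C,hash)
  {AB}: card=800; try (A,hash)→1520, (B,merge)→4480, (A,merge)→4820, (B,hash)→7320, (B,nl)→24060, (A,nl)→24400; best=1520 via (A,hash)
  {BCD}: card=4000; try (D,hash)→5120, (B,hash)→8720, (B,merge)→9120, (D,merge)→12070, (D,nl_idx)→12320, (D,nl)→121920 …(+1); best=5120 via (D,hash)
  {ABC}: card=1600; try (C,hash)→3440, (A,hash)→3440, (C,nl_idx)→8720, (C,merge)→10960, (A,merge)→11140, (A,nl)→49920 …(+1); best=3440 via (C,hash)
  {ABCD}: card=8000; try (D,hash)→7440, (A,hash)→9840, (D,merge)→23990, (D,nl_idx)→24240, (A,merge)→57540, (D,nl)→243440 …(+1); best=7440 via (D,hash)

7440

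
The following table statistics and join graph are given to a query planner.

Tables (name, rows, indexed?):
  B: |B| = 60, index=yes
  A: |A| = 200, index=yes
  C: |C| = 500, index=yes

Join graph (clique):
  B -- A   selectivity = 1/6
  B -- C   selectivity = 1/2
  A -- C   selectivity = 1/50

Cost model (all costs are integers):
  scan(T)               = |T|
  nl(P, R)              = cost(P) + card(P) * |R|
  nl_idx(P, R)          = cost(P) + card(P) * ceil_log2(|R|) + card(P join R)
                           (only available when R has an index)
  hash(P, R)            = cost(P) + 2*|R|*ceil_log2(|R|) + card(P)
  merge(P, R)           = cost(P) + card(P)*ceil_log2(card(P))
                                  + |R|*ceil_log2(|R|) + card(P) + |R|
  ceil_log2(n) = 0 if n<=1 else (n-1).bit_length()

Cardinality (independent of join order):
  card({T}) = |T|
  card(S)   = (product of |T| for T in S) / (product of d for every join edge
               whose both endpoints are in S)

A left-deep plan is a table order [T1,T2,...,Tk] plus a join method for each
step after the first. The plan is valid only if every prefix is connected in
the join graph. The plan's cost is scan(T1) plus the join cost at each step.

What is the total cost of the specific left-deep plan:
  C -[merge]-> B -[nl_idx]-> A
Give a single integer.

step 1: scan C: cost=500, card=500
step 2: join B via merge
    card(P join B) = 500*60/(2) = 15000
    cost = 500 + 500*9 + 60*6 + 500 + 60 = 5920
step 3: join A via nl_idx
    card(P join A) = 15000*200/(6*50) = 10000
    cost = 5920 + 15000*8 + 10000 = 135920

135920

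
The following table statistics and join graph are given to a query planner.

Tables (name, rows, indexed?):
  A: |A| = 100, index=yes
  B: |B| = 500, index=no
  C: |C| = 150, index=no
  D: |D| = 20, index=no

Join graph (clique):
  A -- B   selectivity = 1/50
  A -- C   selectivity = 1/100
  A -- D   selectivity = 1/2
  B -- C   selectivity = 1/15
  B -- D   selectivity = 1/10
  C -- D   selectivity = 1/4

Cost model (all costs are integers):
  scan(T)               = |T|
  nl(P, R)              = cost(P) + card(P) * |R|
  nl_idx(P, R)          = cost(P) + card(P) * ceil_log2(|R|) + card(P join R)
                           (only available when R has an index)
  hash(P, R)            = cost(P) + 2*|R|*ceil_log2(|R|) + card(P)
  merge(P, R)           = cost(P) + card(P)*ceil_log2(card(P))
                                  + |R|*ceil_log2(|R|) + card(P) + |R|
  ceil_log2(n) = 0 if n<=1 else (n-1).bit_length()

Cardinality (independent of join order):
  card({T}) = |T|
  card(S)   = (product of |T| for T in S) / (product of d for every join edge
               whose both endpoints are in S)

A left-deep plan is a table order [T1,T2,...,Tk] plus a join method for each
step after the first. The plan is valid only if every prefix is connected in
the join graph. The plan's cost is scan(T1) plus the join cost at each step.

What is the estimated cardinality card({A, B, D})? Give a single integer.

Tables in S: A(100), B(500), D(20)
Edges inside S: A-B(d=50), A-D(d=2), B-D(d=10)
numerator = 100 * 500 * 20 = 1000000
denominator = 50 * 2 * 10 = 1000
card(S) = 1000000 / 1000 = 1000

1000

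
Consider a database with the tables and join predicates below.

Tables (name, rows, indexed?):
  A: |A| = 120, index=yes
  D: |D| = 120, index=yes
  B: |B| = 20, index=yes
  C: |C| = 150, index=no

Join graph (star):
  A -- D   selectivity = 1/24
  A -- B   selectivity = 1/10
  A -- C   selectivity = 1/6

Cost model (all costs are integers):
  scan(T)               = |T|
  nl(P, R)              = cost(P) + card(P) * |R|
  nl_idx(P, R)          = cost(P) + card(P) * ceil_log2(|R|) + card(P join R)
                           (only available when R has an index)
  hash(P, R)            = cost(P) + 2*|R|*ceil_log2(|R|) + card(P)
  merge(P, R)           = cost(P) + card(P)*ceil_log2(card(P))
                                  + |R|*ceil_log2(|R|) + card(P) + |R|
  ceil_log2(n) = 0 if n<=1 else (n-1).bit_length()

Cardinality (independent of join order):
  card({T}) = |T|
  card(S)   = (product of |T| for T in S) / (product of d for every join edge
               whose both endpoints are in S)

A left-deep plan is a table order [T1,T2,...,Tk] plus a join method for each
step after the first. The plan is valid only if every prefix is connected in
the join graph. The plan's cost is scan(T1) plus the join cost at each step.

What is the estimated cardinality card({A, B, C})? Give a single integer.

Tables in S: A(120), B(20), C(150)
Edges inside S: A-B(d=10), A-C(d=6)
numerator = 120 * 20 * 150 = 360000
denominator = 10 * 6 = 60
card(S) = 360000 / 60 = 6000

6000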